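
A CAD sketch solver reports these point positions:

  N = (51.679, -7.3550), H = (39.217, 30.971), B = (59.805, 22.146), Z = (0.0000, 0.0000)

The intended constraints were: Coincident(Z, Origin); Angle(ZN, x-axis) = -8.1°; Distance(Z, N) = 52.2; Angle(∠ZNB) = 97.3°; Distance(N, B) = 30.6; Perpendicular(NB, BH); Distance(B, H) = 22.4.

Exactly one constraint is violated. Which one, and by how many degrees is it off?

Perpendicular(NB, BH) — off by 7.80°.

Z = (0.00, 0.00) ✓; ZN at -8.100° ✓; |ZN| = 52.20 ✓; ∠ZNB = 97.30° ✓; |NB| = 30.60 ✓; ∠(NB, BH) = 82.20° ✗; |BH| = 22.40 ✓.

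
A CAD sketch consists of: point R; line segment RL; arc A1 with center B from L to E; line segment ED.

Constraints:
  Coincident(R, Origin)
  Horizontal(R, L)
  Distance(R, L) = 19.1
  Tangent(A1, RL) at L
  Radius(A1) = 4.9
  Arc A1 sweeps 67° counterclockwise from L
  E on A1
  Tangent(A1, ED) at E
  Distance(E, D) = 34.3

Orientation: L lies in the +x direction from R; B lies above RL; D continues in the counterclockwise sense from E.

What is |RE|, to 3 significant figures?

23.8

R is at the origin; R and L share the same y with |RL| = 19.1 and L on the +x side, so L = (19.1, 0.00). The tangent condition forces BL to be normal to RL, so B = L + (0, 4.9) = (19.1, 4.90). On A1, L sits at bearing -90° from B; a 67° counterclockwise sweep puts E at bearing -23°, so E = B + 4.9·(cos -23°, sin -23°) = (23.6, 2.99). Then |RE| = |E − R| = 23.8.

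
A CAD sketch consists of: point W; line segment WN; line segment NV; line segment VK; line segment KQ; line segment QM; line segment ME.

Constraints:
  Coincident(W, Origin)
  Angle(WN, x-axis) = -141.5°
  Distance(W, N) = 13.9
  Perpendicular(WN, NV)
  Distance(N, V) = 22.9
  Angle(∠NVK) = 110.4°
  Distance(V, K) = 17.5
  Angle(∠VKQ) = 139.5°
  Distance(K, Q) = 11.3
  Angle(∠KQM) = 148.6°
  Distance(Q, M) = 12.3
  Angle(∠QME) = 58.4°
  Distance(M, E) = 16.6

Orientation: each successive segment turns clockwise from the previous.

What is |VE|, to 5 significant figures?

20.478

W is at the origin; WN runs at -141.5° with length 13.9, so N = (-10.878, -8.6530). The perpendicularity gives NV at right angles to WN, so NV runs at 128.50°; with |NV| = 22.9, V = (-25.134, 9.2688). ∠NVK = 110.4° gives VK at 58.900° from the x-axis; with |VK| = 17.5, K = (-16.095, 24.253). ∠VKQ = 139.5° gives KQ at 18.400° from the x-axis; with |KQ| = 11.3, Q = (-5.3722, 27.820). ∠KQM = 148.6° gives QM at -13.000° from the x-axis; with |QM| = 12.3, M = (6.6125, 25.053). ∠QME = 58.4° gives ME at -134.60° from the x-axis; with |ME| = 16.6, E = (-5.0432, 13.234). Then |VE| = |E − V| = 20.478.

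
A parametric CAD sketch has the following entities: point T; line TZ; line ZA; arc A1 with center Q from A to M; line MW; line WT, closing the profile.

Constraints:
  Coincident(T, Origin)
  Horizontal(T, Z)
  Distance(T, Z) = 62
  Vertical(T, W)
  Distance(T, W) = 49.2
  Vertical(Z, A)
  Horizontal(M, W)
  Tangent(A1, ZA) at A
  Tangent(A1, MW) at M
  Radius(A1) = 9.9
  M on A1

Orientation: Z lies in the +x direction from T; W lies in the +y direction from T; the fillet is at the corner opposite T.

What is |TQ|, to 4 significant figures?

65.26

T is at the origin; TZ is horizontal with |TZ| = 62.0 and Z on the +x side, so Z = (62.00, 0.000). T and W share the same x with |TW| = 49.2 and W on the +y side, so W = (0.000, 49.20). The virtual corner opposite T is at (62.00, 49.20). Since A1 is tangent to ZA there, QA ⟂ ZA and the tangent condition forces QM to be normal to MW, with radius 9.9, so the center Q sits 9.9 in from both sides at Q = (52.10, 39.30). Then |TQ| = |Q − T| = 65.26.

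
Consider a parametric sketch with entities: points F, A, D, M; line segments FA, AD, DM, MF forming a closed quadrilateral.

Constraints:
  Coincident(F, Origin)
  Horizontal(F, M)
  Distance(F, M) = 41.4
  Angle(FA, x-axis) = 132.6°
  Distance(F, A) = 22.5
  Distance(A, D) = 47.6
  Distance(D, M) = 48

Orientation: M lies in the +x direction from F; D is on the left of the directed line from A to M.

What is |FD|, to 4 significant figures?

50.22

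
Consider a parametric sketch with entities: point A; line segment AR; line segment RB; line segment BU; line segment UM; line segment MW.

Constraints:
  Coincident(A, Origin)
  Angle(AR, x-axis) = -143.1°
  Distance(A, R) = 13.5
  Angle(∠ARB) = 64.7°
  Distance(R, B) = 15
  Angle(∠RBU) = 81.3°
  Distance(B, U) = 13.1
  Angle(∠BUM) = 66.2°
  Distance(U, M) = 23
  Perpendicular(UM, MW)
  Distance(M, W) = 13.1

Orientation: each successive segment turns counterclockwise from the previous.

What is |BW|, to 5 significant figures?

17.749

A is at the origin; AR runs at -143.1° with length 13.5, so R = (-10.796, -8.1057). ∠ARB = 64.7° gives RB at -27.800° from the x-axis; with |RB| = 15.0, B = (2.4730, -15.101). ∠RBU = 81.3° gives BU at 70.900° from the x-axis; with |BU| = 13.1, U = (6.7595, -2.7226). ∠BUM = 66.2° gives UM at -175.30° from the x-axis; with |UM| = 23.0, M = (-16.163, -4.6072). The perpendicularity gives MW at right angles to UM, so MW runs at -85.300°; with |MW| = 13.1, W = (-15.090, -17.663). Then |BW| = |W − B| = 17.749.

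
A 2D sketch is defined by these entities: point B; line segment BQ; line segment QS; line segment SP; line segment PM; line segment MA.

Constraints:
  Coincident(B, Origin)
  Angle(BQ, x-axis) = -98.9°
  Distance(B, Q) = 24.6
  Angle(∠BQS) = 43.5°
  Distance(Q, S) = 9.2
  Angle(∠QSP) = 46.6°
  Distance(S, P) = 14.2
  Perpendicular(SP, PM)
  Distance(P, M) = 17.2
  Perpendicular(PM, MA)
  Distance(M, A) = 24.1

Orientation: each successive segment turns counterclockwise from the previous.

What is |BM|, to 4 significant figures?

35.98

B is at the origin; BQ runs at -98.9° with length 24.6, so Q = (-3.806, -24.30). ∠BQS = 43.5° gives QS at 37.60° from the x-axis; with |QS| = 9.2, S = (3.483, -18.69). ∠QSP = 46.6° gives SP at 171.0° from the x-axis; with |SP| = 14.2, P = (-10.54, -16.47). The perpendicularity gives PM at right angles to SP, so PM runs at -99.00°; with |PM| = 17.2, M = (-13.23, -33.46). Then |BM| = |M − B| = 35.98.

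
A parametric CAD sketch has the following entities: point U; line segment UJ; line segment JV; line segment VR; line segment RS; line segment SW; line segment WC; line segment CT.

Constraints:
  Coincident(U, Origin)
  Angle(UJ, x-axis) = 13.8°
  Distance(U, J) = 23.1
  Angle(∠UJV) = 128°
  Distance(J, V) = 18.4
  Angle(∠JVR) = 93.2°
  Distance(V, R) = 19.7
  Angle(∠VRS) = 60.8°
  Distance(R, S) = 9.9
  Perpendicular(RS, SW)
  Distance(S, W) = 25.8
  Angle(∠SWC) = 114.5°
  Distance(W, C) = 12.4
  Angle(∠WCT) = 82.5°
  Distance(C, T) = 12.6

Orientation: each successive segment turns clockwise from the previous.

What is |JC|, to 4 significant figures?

35.13

RS is perpendicular to SW, so SW runs at 25.80°; with |SW| = 25.8, W = (44.51, -1.864). ∠SWC = 114.5° gives WC at -39.70° from the x-axis; with |WC| = 12.4, C = (54.05, -9.784). Then |JC| = |C − J| = 35.13.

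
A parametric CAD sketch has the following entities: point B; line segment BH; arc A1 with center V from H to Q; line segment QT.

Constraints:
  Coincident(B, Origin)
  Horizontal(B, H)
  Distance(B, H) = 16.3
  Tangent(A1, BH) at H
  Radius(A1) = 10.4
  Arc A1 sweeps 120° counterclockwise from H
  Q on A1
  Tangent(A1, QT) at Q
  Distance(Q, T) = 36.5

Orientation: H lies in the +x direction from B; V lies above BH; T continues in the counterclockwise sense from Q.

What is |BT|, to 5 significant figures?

47.734

B is at the origin; BH is horizontal with |BH| = 16.3 and H on the +x side, so H = (16.300, 0.0000). The tangent condition forces VH to be normal to BH, so V = H + (0, 10.4) = (16.300, 10.400). On A1, H sits at bearing -90° from V; a 120° counterclockwise sweep puts Q at bearing 30°, so Q = V + 10.4·(cos 30°, sin 30°) = (25.307, 15.600). Tangency of A1 to QT means the radius VQ is perpendicular to QT, so QT runs along (−sin 30°, cos 30°); with |QT| = 36.5, T = (7.0567, 47.210). Then |BT| = |T − B| = 47.734.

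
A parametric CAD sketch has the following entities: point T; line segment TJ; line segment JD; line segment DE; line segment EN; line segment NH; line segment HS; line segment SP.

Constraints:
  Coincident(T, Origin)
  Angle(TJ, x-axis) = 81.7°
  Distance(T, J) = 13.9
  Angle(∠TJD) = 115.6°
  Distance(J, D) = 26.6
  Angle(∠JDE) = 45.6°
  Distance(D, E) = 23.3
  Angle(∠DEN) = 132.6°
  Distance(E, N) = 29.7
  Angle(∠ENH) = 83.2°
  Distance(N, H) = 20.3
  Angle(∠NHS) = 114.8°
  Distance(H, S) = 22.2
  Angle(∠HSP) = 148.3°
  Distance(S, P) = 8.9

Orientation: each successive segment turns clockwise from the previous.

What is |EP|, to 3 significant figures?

25.0

T is at the origin; TJ runs at 81.7° with length 13.9, so J = (2.01, 13.8). ∠TJD = 115.6° gives JD at 17.3° from the x-axis; with |JD| = 26.6, D = (27.4, 21.7). ∠JDE = 45.6° gives DE at -117° from the x-axis; with |DE| = 23.3, E = (16.8, 0.923). ∠DEN = 132.6° gives EN at -164° from the x-axis; with |EN| = 29.7, N = (-11.8, -7.01). ∠ENH = 83.2° gives NH at 98.7° from the x-axis; with |NH| = 20.3, H = (-14.9, 13.1). ∠NHS = 114.8° gives HS at 33.5° from the x-axis; with |HS| = 22.2, S = (3.61, 25.3). ∠HSP = 148.3° gives SP at 1.80° from the x-axis; with |SP| = 8.9, P = (12.5, 25.6). Then |EP| = |P − E| = 25.0.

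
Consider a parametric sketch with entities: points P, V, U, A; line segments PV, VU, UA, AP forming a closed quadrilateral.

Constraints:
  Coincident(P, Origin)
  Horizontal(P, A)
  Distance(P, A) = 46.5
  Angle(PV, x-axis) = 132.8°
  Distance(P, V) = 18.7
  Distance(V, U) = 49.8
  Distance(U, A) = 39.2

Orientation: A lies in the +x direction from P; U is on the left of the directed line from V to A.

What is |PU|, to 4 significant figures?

48.18

Checks: |VU| = 49.80 ✓; |UA| = 39.20 ✓.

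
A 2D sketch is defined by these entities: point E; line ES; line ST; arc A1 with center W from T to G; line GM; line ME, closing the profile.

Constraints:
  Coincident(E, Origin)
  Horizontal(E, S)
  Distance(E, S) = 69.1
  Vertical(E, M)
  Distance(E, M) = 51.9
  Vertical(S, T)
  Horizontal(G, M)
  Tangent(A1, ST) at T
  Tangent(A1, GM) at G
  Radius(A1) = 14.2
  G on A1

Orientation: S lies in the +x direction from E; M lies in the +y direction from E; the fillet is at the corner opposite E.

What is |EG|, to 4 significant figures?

75.55

E is at the origin; ES is horizontal with |ES| = 69.1 and S on the +x side, so S = (69.10, 0.000). E and M share the same x with |EM| = 51.9 and M on the +y side, so M = (0.000, 51.90). The virtual corner opposite E is at (69.10, 51.90). Since A1 is tangent to ST there, WT ⟂ ST and A1 meets GM tangentially, so WG is at right angles to GM, with radius 14.2, so the center W sits 14.2 in from both sides at W = (54.90, 37.70). That places the tangent points at T = (69.10, 37.70) on ST and G = (54.90, 51.90) on GM. Then |EG| = |G − E| = 75.55.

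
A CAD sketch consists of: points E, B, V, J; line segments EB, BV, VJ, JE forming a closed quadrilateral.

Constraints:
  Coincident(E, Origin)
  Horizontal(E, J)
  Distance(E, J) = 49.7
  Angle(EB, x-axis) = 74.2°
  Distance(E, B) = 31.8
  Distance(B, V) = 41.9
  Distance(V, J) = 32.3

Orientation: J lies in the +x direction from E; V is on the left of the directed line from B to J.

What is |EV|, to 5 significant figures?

59.961

E is at the origin; E and J share the same y with |EJ| = 49.7 and J in +x, so J = (49.7, 0). EB runs at 74.2° with |EB| = 31.8, so B = (8.6585, 30.599). V is determined by |BV| = 41.9 and |VJ| = 32.3 together: it lies at the intersection of circle(B, 41.9) and circle(J, 32.3). With |BJ| = 51.193, the foot of the radical line on BJ is 32.554 from B and the perpendicular offset is √(41.9² − 32.554²) = 26.379. Taking the left-of-BJ solution: V = (50.524, 32.289).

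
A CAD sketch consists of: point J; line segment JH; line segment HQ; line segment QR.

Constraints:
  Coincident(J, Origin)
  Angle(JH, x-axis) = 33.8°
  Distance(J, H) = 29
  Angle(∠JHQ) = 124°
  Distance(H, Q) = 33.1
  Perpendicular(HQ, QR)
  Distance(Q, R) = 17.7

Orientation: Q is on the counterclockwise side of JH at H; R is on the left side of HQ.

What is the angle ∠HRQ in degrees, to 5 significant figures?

61.865°

∠JHQ = 124.0°, so HQ runs at 33.8° + (180° − 124.0°) = 89.800° from the x-axis; with |HQ| = 33.1, Q = H + 33.1·(cos 89.800°, sin 89.800°) = (24.214, 49.232). HQ ⟂ QR; with |QR| = 17.7 on the left of HQ, R = Q + 17.7·(-0.99999, 0.0034907) = (6.5142, 49.294). Then cos ∠HRQ = RH·RQ / (|RH||RQ|), giving 61.865°.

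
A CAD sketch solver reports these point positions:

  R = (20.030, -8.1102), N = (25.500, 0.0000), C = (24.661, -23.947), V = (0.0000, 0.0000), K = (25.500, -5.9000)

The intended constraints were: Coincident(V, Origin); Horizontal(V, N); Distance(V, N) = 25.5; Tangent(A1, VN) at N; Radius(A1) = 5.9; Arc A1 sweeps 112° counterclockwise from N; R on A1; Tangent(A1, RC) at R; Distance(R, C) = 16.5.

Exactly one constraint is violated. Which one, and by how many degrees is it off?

Tangent(A1, RC) at R — off by 5.70°.

V = (0.00, 0.00) ✓; V.y = 0.00, N.y = 0.00 ✓; |VN| = 25.50 ✓; ∠(KN, NV) = 90.00° ✓; |KN| = 5.900 ✓; bearing(K→R) − bearing(K→N) = 112.0° ✓; |KR| = 5.900 ✓; ∠(KR, RC) = 95.70° ✗; |RC| = 16.50 ✓.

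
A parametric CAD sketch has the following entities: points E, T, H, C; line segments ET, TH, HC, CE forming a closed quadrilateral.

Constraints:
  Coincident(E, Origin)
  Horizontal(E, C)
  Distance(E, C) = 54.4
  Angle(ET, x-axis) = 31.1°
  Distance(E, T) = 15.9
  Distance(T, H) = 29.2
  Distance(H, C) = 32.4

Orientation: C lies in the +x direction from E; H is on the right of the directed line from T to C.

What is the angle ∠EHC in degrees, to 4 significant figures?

114.1°

E is at the origin; EC is horizontal with |EC| = 54.4 and C in +x, so C = (54.4, 0). ET runs at 31.1° with |ET| = 15.9, so T = (13.61, 8.213). H is determined by |TH| = 29.2 and |HC| = 32.4 together: it lies at the intersection of circle(T, 29.2) and circle(C, 32.4). With |TC| = 41.60, the foot of the radical line on TC is 18.43 from T and the perpendicular offset is √(29.2² − 18.43²) = 22.65. Taking the right-of-TC solution: H = (27.21, -17.63).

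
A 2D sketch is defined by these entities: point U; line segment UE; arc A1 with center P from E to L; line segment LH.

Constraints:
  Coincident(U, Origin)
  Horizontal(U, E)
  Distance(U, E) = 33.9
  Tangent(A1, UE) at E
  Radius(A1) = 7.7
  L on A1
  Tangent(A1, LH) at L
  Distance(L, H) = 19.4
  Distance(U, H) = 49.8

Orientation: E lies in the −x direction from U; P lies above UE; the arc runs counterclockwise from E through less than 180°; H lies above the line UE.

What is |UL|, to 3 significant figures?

31.2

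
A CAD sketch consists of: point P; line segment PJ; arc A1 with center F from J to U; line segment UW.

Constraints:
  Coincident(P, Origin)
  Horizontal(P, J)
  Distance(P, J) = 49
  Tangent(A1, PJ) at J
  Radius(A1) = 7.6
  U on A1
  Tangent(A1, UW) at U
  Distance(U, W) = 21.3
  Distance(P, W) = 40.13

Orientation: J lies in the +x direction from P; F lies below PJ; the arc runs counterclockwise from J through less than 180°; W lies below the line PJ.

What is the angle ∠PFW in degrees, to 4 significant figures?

52.68°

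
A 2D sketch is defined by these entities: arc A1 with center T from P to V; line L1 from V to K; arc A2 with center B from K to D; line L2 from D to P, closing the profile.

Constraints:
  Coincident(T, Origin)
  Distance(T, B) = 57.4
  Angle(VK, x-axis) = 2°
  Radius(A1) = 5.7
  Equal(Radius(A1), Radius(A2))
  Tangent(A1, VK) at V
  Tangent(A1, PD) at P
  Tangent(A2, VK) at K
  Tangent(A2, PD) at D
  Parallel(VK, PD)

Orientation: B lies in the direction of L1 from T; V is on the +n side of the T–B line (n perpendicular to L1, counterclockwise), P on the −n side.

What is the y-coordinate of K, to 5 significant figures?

7.6998

The slot axis is L1's direction at 2.0°, so u = (cos 2.0°, sin 2.0°) = (0.99939, 0.034899) and n = (−sin 2.0°, cos 2.0°) = (-0.034899, 0.99939). T is at the origin and B lies 57.4 along u from T, so B = 57.4·u = (57.365, 2.0032). Tangency of A1 to both parallel lines with radius 5.7 puts V and P at T ± 5.7·n: V = (-0.19893, 5.6965), P = (0.19893, -5.6965). Equal radii place K and D the same way about B: K = B + 5.7·n = (57.166, 7.6998), D = B − 5.7·n = (57.564, -3.6933). So K.y = 7.6998.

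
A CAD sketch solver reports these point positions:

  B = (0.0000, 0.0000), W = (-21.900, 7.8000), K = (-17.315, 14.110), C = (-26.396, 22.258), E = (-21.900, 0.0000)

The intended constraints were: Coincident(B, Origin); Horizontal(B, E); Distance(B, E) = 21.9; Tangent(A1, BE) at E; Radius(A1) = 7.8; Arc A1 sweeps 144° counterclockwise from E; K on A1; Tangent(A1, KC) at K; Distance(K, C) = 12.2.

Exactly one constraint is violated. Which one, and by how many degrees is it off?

Tangent(A1, KC) at K — off by 5.90°.

B = (0.00, 0.00) ✓; B.y = 0.00, E.y = 0.00 ✓; |BE| = 21.90 ✓; ∠(WE, EB) = 90.00° ✓; |WE| = 7.800 ✓; bearing(W→K) − bearing(W→E) = 144.0° ✓; |WK| = 7.800 ✓; ∠(WK, KC) = 95.90° ✗; |KC| = 12.20 ✓.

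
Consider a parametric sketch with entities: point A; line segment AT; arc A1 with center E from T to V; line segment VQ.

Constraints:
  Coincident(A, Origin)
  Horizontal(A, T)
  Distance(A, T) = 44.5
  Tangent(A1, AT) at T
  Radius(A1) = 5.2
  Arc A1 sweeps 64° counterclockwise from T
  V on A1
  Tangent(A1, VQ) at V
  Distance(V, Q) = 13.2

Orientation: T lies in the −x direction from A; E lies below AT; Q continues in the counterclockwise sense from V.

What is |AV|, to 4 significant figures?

49.26

A is at the origin; A and T share the same y with |AT| = 44.5 and T on the −x side, so T = (-44.50, 0.000). Since A1 is tangent to AT there, ET ⟂ AT, so E = T + (0, -5.2) = (-44.50, -5.200). On A1, T sits at bearing 90° from E; a 64° counterclockwise sweep puts V at bearing 154°, so V = E + 5.2·(cos 154°, sin 154°) = (-49.17, -2.920). Then |AV| = |V − A| = 49.26.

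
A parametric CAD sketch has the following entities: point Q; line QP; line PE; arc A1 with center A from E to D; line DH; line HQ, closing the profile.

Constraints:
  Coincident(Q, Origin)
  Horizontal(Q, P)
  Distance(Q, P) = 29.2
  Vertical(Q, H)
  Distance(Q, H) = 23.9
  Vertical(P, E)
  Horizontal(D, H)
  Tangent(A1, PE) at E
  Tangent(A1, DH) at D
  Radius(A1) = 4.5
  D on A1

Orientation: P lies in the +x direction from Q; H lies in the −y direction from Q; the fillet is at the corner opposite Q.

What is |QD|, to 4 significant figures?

34.37

Q is at the origin; QP is horizontal with |QP| = 29.2 and P on the +x side, so P = (29.20, 0.000). Q and H share the same x with |QH| = 23.9 and H on the −y side, so H = (0.000, -23.90). The virtual corner opposite Q is at (29.20, -23.90). Tangency of A1 to PE means the radius AE is perpendicular to PE and tangency of A1 to DH means the radius AD is perpendicular to DH, with radius 4.5, so the center A sits 4.5 in from both sides at A = (24.70, -19.40). That places the tangent points at E = (29.20, -19.40) on PE and D = (24.70, -23.90) on DH. Then |QD| = |D − Q| = 34.37.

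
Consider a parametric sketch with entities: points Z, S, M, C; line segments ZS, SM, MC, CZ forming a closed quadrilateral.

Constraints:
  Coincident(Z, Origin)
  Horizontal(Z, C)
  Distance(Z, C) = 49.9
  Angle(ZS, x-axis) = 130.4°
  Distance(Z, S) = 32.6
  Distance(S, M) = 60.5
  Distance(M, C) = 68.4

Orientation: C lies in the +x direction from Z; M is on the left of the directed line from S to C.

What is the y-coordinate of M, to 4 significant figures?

63.77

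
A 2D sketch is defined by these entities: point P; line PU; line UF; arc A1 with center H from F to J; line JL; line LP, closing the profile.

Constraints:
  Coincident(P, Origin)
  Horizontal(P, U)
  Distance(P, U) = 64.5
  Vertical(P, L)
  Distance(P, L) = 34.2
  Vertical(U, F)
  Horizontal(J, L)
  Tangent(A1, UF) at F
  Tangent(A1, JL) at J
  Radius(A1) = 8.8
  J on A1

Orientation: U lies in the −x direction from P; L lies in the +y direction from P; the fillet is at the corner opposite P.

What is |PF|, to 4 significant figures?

69.32

P is at the origin; PU is horizontal with |PU| = 64.5 and U on the −x side, so U = (-64.50, 0.000). P and L share the same x with |PL| = 34.2 and L on the +y side, so L = (0.000, 34.20). The virtual corner opposite P is at (-64.50, 34.20). A1 meets UF tangentially, so HF is at right angles to UF and the tangent condition forces HJ to be normal to JL, with radius 8.8, so the center H sits 8.8 in from both sides at H = (-55.70, 25.40). That places the tangent points at F = (-64.50, 25.40) on UF and J = (-55.70, 34.20) on JL. Then |PF| = |F − P| = 69.32.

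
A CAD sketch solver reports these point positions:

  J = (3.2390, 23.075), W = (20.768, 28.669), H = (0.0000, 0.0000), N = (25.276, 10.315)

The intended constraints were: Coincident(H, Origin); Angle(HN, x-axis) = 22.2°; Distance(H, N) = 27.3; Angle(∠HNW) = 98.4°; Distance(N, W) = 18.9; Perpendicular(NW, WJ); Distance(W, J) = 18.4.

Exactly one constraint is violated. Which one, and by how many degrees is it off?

Perpendicular(NW, WJ) — off by 3.90°.

H = (0.00, 0.00) ✓; HN at 22.20° ✓; |HN| = 27.30 ✓; ∠HNW = 98.40° ✓; |NW| = 18.90 ✓; ∠(NW, WJ) = 93.90° ✗; |WJ| = 18.40 ✓.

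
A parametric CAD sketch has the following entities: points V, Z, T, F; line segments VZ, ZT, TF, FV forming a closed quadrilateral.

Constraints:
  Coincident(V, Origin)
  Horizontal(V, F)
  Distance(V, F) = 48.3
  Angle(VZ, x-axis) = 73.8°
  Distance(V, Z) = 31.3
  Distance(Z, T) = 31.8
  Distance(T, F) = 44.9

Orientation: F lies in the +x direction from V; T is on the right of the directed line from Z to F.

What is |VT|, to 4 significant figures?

3.656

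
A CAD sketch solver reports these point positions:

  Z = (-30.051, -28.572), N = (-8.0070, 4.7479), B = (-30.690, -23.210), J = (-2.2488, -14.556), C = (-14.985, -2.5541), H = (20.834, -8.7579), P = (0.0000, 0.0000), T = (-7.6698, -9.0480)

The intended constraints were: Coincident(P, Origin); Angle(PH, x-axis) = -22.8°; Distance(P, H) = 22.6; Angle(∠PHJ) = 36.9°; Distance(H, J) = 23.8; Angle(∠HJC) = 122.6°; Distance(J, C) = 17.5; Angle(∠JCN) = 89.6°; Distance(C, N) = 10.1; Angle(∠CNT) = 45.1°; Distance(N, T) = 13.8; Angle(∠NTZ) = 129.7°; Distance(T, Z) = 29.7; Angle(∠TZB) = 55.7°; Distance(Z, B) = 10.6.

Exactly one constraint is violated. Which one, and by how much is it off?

Distance(Z, B) = 10.6 — off by 5.20.

P = (0.00, 0.00) ✓; PH at -22.80° ✓; |PH| = 22.60 ✓; ∠PHJ = 36.90° ✓; |HJ| = 23.80 ✓; ∠HJC = 122.6° ✓; |JC| = 17.50 ✓; ∠JCN = 89.60° ✓; |CN| = 10.10 ✓; ∠CNT = 45.10° ✓; |NT| = 13.80 ✓; ∠NTZ = 129.7° ✓; |TZ| = 29.70 ✓; ∠TZB = 55.70° ✓; |ZB| = 5.400 ✗.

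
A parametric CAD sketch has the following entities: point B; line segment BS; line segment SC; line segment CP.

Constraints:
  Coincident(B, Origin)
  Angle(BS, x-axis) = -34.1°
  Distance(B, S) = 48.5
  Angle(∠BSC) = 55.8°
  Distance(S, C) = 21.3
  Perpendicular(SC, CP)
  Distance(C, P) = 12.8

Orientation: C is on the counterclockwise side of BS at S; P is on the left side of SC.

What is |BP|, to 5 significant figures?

27.956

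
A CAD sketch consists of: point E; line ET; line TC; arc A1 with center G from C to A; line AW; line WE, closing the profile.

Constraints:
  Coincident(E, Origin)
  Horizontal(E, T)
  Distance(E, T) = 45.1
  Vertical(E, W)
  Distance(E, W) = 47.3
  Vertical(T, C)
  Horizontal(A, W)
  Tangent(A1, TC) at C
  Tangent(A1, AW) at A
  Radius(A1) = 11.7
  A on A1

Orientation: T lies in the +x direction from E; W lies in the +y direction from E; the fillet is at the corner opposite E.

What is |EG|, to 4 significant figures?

48.82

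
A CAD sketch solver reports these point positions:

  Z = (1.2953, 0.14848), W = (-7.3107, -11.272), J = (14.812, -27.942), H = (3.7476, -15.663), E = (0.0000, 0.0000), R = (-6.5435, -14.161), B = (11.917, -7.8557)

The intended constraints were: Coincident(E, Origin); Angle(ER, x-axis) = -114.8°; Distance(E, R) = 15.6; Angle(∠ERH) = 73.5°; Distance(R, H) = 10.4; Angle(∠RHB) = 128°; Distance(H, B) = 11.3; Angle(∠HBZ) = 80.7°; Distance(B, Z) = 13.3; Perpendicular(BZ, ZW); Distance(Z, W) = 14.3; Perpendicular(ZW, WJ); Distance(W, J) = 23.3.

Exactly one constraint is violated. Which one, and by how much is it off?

Distance(W, J) = 23.3 — off by 4.40.

E = (0.00, 0.00) ✓; ER at -114.8° ✓; |ER| = 15.60 ✓; ∠ERH = 73.50° ✓; |RH| = 10.40 ✓; ∠RHB = 128.0° ✓; |HB| = 11.30 ✓; ∠HBZ = 80.70° ✓; |BZ| = 13.30 ✓; ∠(BZ, ZW) = 90.00° ✓; |ZW| = 14.30 ✓; ∠(ZW, WJ) = 90.00° ✓; |WJ| = 27.70 ✗.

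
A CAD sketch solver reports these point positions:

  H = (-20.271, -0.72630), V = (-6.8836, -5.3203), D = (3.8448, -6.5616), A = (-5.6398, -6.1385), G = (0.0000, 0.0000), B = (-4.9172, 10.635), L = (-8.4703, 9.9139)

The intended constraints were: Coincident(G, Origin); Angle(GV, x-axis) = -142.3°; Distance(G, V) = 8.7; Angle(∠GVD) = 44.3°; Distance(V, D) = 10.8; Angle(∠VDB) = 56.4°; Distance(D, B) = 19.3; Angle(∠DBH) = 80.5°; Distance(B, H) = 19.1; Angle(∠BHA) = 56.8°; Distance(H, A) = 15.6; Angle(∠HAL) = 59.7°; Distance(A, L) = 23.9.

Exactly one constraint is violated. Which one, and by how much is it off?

Distance(A, L) = 23.9 — off by 7.60.

G = (0.00, 0.00) ✓; GV at -142.3° ✓; |GV| = 8.700 ✓; ∠GVD = 44.30° ✓; |VD| = 10.80 ✓; ∠VDB = 56.40° ✓; |DB| = 19.30 ✓; ∠DBH = 80.50° ✓; |BH| = 19.10 ✓; ∠BHA = 56.80° ✓; |HA| = 15.60 ✓; ∠HAL = 59.70° ✓; |AL| = 16.30 ✗.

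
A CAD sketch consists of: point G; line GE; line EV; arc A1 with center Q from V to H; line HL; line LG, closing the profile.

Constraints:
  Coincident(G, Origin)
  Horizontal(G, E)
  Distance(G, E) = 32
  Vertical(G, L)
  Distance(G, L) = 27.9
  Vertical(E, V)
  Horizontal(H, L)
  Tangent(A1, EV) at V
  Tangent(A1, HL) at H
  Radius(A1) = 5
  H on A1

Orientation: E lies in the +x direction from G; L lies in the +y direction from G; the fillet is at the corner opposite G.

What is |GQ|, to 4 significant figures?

35.40

G and L share the same x with |GL| = 27.9 and L on the +y side, so L = (0.000, 27.90). The virtual corner opposite G is at (32.00, 27.90). Since A1 is tangent to EV there, QV ⟂ EV and the tangent condition forces QH to be normal to HL, with radius 5.0, so the center Q sits 5.0 in from both sides at Q = (27.00, 22.90). Then |GQ| = |Q − G| = 35.40.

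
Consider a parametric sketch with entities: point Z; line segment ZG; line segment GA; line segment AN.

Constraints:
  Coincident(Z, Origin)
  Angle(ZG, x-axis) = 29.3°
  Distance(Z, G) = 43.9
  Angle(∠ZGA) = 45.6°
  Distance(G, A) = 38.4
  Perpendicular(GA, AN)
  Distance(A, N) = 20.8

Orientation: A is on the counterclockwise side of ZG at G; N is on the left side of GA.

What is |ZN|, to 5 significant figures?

13.065

Z is at the origin; ZG runs at 29.3° with length 43.9, so G = 43.9·(cos 29.3°, sin 29.3°) = (38.284, 21.484). ∠ZGA = 45.6°, so GA runs at 29.3° + (180° − 45.6°) = 163.70° from the x-axis; with |GA| = 38.4, A = G + 38.4·(cos 163.70°, sin 163.70°) = (1.4273, 32.261). GA ⟂ AN; with |AN| = 20.8 on the left of GA, N = A + 20.8·(-0.28067, -0.95981) = (-4.4105, 12.298). Then |ZN| = |N − Z| = 13.065.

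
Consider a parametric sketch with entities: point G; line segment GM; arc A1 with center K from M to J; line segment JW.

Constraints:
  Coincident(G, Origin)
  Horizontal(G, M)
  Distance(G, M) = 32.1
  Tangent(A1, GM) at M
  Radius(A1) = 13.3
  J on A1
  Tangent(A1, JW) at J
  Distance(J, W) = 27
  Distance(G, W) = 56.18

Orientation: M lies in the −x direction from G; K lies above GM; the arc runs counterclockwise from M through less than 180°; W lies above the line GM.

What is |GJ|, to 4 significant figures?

29.48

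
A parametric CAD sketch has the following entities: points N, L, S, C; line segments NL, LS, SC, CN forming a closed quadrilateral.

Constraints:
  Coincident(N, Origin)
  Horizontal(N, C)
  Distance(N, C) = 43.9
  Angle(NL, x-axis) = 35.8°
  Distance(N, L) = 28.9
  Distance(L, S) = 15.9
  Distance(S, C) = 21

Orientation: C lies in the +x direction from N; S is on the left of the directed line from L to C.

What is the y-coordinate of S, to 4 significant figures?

20.41

Checks: |LS| = 15.90 ✓; |SC| = 21.00 ✓.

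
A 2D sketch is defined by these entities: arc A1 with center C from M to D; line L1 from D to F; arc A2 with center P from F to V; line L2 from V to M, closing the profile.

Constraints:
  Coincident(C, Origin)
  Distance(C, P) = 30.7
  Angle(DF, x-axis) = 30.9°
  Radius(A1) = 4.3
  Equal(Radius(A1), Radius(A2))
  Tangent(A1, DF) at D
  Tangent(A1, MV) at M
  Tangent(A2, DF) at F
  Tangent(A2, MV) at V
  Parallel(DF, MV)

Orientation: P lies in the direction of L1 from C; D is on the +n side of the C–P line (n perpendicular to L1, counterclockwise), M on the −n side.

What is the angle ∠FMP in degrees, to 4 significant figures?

7.676°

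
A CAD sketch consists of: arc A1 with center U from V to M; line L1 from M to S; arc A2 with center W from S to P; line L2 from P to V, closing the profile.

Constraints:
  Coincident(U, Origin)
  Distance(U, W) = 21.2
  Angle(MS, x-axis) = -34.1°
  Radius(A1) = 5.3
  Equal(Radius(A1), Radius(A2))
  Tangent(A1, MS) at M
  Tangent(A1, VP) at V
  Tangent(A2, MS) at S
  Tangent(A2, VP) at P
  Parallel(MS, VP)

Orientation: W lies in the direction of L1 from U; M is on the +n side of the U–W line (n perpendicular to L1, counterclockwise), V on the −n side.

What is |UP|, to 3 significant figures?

21.9

The slot axis is L1's direction at -34.1°, so u = (cos -34.1°, sin -34.1°) = (0.828, -0.561) and n = (−sin -34.1°, cos -34.1°) = (0.561, 0.828). U is at the origin and W lies 21.2 along u from U, so W = 21.2·u = (17.6, -11.9). Tangency of A1 to both parallel lines with radius 5.3 puts M and V at U ± 5.3·n: M = (2.97, 4.39), V = (-2.97, -4.39). Equal radii place S and P the same way about W: S = W + 5.3·n = (20.5, -7.50), P = W − 5.3·n = (14.6, -16.3). Then |UP| = |P − U| = 21.9.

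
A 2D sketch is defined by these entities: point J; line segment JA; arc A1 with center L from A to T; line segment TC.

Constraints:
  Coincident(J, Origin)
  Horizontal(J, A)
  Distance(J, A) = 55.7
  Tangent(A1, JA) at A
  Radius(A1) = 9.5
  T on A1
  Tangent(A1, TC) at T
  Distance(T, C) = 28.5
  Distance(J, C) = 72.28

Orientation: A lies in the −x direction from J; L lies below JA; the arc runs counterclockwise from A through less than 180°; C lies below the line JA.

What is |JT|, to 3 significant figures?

66.0

Checks: J = (0.00, 0.00) ✓; ∠(LA, AJ) = 90.00° ✓; |LT| = 9.500 ✓; ∠(LT, TC) = 90.00° ✓; |TC| = 28.50 ✓; |JC| = 72.28 ✓.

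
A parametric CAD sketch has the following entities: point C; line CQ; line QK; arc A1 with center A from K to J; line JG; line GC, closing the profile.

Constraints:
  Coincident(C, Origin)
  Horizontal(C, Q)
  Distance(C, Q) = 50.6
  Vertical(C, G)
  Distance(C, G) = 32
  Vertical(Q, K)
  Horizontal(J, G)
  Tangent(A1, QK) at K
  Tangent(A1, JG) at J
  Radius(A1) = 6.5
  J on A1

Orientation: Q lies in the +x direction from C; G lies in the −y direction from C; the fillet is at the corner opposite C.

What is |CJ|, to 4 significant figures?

54.49

C is at the origin; C and Q share the same y with |CQ| = 50.6 and Q on the +x side, so Q = (50.60, 0.000). CG is vertical with |CG| = 32.0 and G on the −y side, so G = (0.000, -32.00). The virtual corner opposite C is at (50.60, -32.00). A1 meets QK tangentially, so AK is at right angles to QK and A1 meets JG tangentially, so AJ is at right angles to JG, with radius 6.5, so the center A sits 6.5 in from both sides at A = (44.10, -25.50). That places the tangent points at K = (50.60, -25.50) on QK and J = (44.10, -32.00) on JG. Then |CJ| = |J − C| = 54.49.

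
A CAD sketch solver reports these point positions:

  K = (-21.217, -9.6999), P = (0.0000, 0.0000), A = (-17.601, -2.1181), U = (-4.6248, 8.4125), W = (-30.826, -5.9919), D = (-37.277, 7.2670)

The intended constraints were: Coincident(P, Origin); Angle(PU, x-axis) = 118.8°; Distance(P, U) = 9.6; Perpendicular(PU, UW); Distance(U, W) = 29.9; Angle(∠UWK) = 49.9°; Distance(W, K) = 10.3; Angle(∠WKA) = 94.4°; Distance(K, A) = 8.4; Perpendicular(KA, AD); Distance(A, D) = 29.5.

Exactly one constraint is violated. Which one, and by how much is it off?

Distance(A, D) = 29.5 — off by 7.70.

P = (0.00, 0.00) ✓; PU at 118.8° ✓; |PU| = 9.600 ✓; ∠(PU, UW) = 90.00° ✓; |UW| = 29.90 ✓; ∠UWK = 49.90° ✓; |WK| = 10.30 ✓; ∠WKA = 94.40° ✓; |KA| = 8.400 ✓; ∠(KA, AD) = 90.00° ✓; |AD| = 21.80 ✗.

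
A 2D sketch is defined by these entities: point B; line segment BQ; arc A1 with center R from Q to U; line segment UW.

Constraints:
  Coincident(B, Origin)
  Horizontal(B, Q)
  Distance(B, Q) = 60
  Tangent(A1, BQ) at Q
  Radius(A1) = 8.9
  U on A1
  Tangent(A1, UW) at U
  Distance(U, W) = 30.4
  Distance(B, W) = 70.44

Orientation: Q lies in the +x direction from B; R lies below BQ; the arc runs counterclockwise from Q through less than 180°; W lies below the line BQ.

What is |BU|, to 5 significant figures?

52.412

Checks: |RU| = 8.900 ✓; ∠(RU, UW) = 90.00° ✓; |UW| = 30.40 ✓; |BW| = 70.44 ✓.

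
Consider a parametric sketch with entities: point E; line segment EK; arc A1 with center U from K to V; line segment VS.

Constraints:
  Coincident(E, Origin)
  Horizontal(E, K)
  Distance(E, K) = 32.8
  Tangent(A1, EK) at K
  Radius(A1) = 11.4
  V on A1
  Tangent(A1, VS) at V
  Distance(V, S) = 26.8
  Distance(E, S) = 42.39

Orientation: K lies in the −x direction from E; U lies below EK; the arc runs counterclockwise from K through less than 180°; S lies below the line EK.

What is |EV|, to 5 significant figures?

44.933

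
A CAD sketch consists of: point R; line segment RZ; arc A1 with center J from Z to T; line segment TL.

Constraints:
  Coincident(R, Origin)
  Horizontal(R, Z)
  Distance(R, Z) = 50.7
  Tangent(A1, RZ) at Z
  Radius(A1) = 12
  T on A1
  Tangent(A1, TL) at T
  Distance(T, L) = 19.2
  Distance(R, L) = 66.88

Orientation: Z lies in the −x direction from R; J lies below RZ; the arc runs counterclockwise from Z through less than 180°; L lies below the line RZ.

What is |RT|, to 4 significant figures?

64.10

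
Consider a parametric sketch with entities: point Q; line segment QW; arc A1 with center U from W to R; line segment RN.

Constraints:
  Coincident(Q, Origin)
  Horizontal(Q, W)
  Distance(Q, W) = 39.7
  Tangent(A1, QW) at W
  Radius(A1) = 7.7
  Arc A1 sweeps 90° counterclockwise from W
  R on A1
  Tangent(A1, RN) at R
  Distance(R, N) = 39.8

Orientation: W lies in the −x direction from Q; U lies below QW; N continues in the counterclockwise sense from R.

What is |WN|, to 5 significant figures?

48.120

Q is at the origin; QW is horizontal with |QW| = 39.7 and W on the −x side, so W = (-39.700, 0.0000). The tangent condition forces UW to be normal to QW, so U = W + (0, -7.7) = (-39.700, -7.7000). On A1, W sits at bearing 90° from U; a 90° counterclockwise sweep puts R at bearing 180°, so R = U + 7.7·(cos 180°, sin 180°) = (-47.400, -7.7000). Tangency of A1 to RN means the radius UR is perpendicular to RN, so RN runs along (−sin 180°, cos 180°); with |RN| = 39.8, N = (-47.400, -47.500). Then |WN| = |N − W| = 48.120.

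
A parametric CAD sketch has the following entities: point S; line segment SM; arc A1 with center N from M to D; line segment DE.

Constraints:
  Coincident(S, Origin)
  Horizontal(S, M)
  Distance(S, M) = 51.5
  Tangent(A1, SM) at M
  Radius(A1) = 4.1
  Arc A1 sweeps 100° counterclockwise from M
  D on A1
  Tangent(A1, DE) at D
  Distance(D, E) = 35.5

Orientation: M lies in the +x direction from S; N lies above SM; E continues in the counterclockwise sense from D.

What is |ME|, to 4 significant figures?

39.83

S is at the origin; S and M share the same y with |SM| = 51.5 and M on the +x side, so M = (51.50, 0.000). Tangency of A1 to SM means the radius NM is perpendicular to SM, so N = M + (0, 4.1) = (51.50, 4.100). On A1, M sits at bearing -90° from N; a 100° counterclockwise sweep puts D at bearing 10°, so D = N + 4.1·(cos 10°, sin 10°) = (55.54, 4.812). Since A1 is tangent to DE there, ND ⟂ DE, so DE runs along (−sin 10°, cos 10°); with |DE| = 35.5, E = (49.37, 39.77). Then |ME| = |E − M| = 39.83.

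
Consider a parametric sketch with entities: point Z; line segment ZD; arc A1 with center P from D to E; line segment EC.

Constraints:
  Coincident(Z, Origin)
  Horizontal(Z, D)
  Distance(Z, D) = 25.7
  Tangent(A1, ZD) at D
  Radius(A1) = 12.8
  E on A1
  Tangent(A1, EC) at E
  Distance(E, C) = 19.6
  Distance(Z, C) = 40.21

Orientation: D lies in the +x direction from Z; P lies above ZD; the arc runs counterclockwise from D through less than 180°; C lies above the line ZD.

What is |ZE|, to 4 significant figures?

40.82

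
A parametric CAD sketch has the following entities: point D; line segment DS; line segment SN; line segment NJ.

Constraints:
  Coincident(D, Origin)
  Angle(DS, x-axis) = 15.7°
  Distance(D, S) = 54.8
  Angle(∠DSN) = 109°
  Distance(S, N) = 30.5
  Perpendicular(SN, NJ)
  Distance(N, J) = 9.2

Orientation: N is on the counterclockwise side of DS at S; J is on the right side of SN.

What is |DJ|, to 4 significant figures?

77.84

D is at the origin; DS runs at 15.7° with length 54.8, so S = 54.8·(cos 15.7°, sin 15.7°) = (52.76, 14.83). ∠DSN = 109.0°, so SN runs at 15.7° + (180° − 109.0°) = 86.70° from the x-axis; with |SN| = 30.5, N = S + 30.5·(cos 86.70°, sin 86.70°) = (54.51, 45.28). SN is perpendicular to NJ; with |NJ| = 9.2 on the right of SN, J = N + 9.2·(0.9983, -0.05756) = (63.70, 44.75). Then |DJ| = |J − D| = 77.84.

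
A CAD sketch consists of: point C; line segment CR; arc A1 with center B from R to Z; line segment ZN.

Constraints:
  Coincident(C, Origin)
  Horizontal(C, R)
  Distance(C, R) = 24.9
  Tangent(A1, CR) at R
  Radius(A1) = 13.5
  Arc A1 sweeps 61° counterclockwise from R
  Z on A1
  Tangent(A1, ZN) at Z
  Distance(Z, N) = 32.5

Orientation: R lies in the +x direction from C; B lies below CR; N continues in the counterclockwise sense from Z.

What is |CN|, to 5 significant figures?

35.480

C is at the origin; C and R share the same y with |CR| = 24.9 and R on the +x side, so R = (24.900, 0.0000). Since A1 is tangent to CR there, BR ⟂ CR, so B = R + (0, -13.5) = (24.900, -13.500). On A1, R sits at bearing 90° from B; a 61° counterclockwise sweep puts Z at bearing 151°, so Z = B + 13.5·(cos 151°, sin 151°) = (13.093, -6.9551). Since A1 is tangent to ZN there, BZ ⟂ ZN, so ZN runs along (−sin 151°, cos 151°); with |ZN| = 32.5, N = (-2.6637, -35.380). Then |CN| = |N − C| = 35.480.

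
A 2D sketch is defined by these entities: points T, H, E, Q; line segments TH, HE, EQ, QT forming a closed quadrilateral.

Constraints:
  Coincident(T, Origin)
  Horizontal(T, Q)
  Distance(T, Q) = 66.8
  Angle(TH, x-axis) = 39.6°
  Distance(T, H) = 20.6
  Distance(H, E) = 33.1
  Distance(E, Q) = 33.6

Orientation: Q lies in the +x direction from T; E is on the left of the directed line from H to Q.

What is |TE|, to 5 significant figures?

53.220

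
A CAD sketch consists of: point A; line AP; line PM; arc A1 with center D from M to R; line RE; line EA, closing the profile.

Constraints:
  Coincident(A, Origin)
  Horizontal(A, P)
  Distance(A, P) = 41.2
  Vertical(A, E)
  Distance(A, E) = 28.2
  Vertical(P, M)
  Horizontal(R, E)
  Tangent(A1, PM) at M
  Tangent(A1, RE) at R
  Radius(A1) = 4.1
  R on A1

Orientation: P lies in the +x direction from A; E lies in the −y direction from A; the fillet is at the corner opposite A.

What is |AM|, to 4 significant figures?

47.73

The virtual corner opposite A is at (41.20, -28.20). The tangent condition forces DM to be normal to PM and A1 meets RE tangentially, so DR is at right angles to RE, with radius 4.1, so the center D sits 4.1 in from both sides at D = (37.10, -24.10). That places the tangent points at M = (41.20, -24.10) on PM and R = (37.10, -28.20) on RE. Then |AM| = |M − A| = 47.73.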